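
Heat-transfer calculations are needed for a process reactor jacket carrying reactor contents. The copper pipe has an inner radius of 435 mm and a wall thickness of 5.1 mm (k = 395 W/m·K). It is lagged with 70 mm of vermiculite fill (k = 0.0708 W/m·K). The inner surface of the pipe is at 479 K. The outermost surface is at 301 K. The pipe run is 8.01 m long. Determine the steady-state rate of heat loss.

Treating each annulus and film as a series resistance:
R_copper pipe wall = ln(440.1/435)/(2π×395×8.01) = 5.863×10^-7 K/W
R_vermiculite fill = ln(510.1/440.1)/(2π×0.0708×8.01) = 0.04142 K/W
R_total = 0.04142 K/W
Q = ΔT/R_total = 178/0.04142

Q ≈ 4300 W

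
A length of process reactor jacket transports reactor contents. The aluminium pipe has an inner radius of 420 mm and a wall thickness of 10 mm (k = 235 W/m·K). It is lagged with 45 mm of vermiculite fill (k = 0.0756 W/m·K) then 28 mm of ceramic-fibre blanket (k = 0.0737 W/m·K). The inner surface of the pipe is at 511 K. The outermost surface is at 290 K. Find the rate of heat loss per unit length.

q′ ≈ 663 W/m

Radial resistances (cylindrical: R_cond = ln(r_o/r_i)/(2πkL), R_conv = 1/(h·2πrL)):
R_aluminium pipe wall = ln(430/420)/(2π×235×1) = 1.594×10^-5 K/W
R_vermiculite fill = ln(475/430)/(2π×0.0756×1) = 0.2095 K/W
R_ceramic-fibre blanket = ln(503/475)/(2π×0.0737×1) = 0.1237 K/W
R_total = 0.3332 K/W
Q = ΔT/R_total = 221/0.3332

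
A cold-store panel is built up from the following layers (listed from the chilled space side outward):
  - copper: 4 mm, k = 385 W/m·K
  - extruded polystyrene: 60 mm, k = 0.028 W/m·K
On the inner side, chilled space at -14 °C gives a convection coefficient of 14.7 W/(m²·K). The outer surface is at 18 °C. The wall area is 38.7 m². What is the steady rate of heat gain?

Series thermal resistances:
R_inner film = 1/(h_i·A) = 1/(14.7×38.7) = 0.001758 K/W
R_copper = L/(kA) = 0.004/(385×38.7) = 2.685×10^-7 K/W
R_extruded polystyrene = L/(kA) = 0.06/(0.028×38.7) = 0.05537 K/W
R_total = 0.05713 K/W
Q = ΔT / R_total = 32 / 0.05713

Q ≈ 560 W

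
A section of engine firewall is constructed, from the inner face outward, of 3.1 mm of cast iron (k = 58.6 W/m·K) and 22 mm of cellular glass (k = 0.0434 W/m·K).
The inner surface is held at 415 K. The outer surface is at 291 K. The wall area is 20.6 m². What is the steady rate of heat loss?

Thermal resistances in series:
R_cast iron = L/(kA) = 0.0031/(58.6×20.6) = 2.568×10^-6 K/W
R_cellular glass = L/(kA) = 0.022/(0.0434×20.6) = 0.02461 K/W
R_total = 0.02461 K/W
Q = ΔT / R_total = 124 / 0.02461

Q ≈ 5040 W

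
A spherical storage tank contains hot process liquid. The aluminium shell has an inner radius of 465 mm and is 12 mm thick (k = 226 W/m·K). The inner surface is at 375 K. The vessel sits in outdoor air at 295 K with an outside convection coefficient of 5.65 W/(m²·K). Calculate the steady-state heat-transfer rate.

Q ≈ 1290 W

For a spherical shell R = (1/r₁ − 1/r₂)/(4πk); film R = 1/(h·4πr²). In series:
R_aluminium shell = (1/0.465 − 1/0.477)/(4π×226) = 1.905×10^-5 K/W
R_outer film = 1/(h·4πr_o²) = 1/(5.65×4π×0.477²) = 0.0619 K/W
R_total = 0.06192 K/W
Q = ΔT/R_total = 80/0.06192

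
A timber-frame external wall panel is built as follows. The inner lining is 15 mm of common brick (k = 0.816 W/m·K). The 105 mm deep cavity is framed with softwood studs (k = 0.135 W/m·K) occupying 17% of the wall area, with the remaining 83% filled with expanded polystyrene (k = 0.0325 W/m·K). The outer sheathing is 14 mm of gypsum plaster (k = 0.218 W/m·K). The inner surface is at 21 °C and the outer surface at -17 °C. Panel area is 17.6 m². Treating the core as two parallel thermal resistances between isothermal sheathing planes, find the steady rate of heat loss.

Sheathing layers in series; stud and cavity paths in parallel between them.
R_inner = 0.015/(0.816×17.6) = 0.001044 K/W
R_stud  = 0.105/(0.135×0.17×17.6) = 0.26 K/W
R_cav   = 0.105/(0.0325×0.83×17.6) = 0.2212 K/W
1/R_core = 1/R_stud + 1/R_cav → R_core = 0.1195 K/W
R_outer = 0.014/(0.218×17.6) = 0.003649 K/W
R_total = 0.1242 K/W
Q = ΔT/R_total = 38/0.1242

Q ≈ 306 W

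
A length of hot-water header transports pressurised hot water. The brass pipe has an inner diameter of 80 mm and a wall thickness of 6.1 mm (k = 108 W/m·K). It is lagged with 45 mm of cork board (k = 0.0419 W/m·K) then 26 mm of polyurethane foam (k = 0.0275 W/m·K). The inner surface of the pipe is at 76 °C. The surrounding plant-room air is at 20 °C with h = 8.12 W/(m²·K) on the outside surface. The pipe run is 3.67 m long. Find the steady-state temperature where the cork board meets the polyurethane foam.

Cylindrical conduction, so R = ln(r₂/r₁)/(2πkL) per layer, in series:
R_brass pipe wall = ln(46.1/40)/(2π×108×3.67) = 5.699×10^-5 K/W
R_cork board = ln(91.1/46.1)/(2π×0.0419×3.67) = 0.705 K/W
R_polyurethane foam = ln(117.1/91.1)/(2π×0.0275×3.67) = 0.3959 K/W
R_outer film = 1/(h_o·2πr_oL) = 1/(8.12×2π×0.1171×3.67) = 0.04561 K/W
R_total = 1.147 K/W
Q = ΔT/R_total = 56/1.147
Q = 48.8 W
T_interface = T_inner − Q·ΣR(inner→interface) = 76 − 48.8×0.705

T ≈ 41.6 °C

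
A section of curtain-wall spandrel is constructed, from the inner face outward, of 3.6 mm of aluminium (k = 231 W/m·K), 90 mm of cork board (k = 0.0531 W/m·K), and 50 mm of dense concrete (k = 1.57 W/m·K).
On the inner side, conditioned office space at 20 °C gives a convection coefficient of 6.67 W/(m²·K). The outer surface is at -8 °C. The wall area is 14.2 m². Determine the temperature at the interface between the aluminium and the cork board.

Series thermal resistances:
R_inner film = 1/(h_i·A) = 1/(6.67×14.2) = 0.01056 K/W
R_aluminium = L/(kA) = 0.0036/(231×14.2) = 1.097×10^-6 K/W
R_cork board = L/(kA) = 0.09/(0.0531×14.2) = 0.1194 K/W
R_dense concrete = L/(kA) = 0.05/(1.57×14.2) = 0.002243 K/W
R_total = 0.1322 K/W;  Q = ΔT/R_total = 28/0.1322 = 211.9 W
T_interface = T_inner − Q·ΣR(inner→interface) = 20 − 212×0.01056

T ≈ 17.8 °C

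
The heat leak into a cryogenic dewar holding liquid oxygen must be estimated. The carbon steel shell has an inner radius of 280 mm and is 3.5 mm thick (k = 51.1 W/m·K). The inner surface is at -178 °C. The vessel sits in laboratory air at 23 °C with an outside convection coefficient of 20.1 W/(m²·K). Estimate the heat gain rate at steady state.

Q ≈ 4070 W

Each spherical layer contributes R = (1/r_i − 1/r_o)/(4πk):
R_carbon steel shell = (1/0.28 − 1/0.2835)/(4π×51.1) = 6.866×10^-5 K/W
R_outer film = 1/(h·4πr_o²) = 1/(20.1×4π×0.2835²) = 0.04926 K/W
R_total = 0.04933 K/W
Q = ΔT/R_total = 201/0.04933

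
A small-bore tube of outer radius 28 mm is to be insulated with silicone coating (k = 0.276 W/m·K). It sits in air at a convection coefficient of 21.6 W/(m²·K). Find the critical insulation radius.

For a cylinder r_cr = k/h = 0.276/21.6
r_cr = 12.8 mm; since the bare radius (28 mm) is above r_cr, any added insulation will reduce heat loss.

r_cr ≈ 12.8 mm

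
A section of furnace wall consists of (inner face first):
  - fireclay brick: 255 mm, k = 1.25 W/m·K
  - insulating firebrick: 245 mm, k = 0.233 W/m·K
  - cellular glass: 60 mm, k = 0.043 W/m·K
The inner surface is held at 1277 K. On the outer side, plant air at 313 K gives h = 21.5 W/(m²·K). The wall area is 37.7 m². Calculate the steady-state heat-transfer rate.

Treating each layer as a thermal resistance in series:
R_fireclay brick = L/(kA) = 0.255/(1.25×37.7) = 0.005411 K/W
R_insulating firebrick = L/(kA) = 0.245/(0.233×37.7) = 0.02789 K/W
R_cellular glass = L/(kA) = 0.06/(0.043×37.7) = 0.03701 K/W
R_outer film = 1/(h_o·A) = 1/(21.5×37.7) = 0.001234 K/W
R_total = 0.07155 K/W
Q = ΔT / R_total = 964 / 0.07155

Q ≈ 13500 W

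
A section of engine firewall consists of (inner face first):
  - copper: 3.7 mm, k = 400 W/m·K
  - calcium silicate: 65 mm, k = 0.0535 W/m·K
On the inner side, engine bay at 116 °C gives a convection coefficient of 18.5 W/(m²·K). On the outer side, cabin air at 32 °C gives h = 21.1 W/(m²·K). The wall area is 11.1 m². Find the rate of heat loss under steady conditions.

Q ≈ 708 W

Model the wall as resistances in series:
R_inner film = 1/(h_i·A) = 1/(18.5×11.1) = 0.00487 K/W
R_copper = L/(kA) = 0.0037/(400×11.1) = 8.333×10^-7 K/W
R_calcium silicate = L/(kA) = 0.065/(0.0535×11.1) = 0.1095 K/W
R_outer film = 1/(h_o·A) = 1/(21.1×11.1) = 0.00427 K/W
R_total = 0.1186 K/W
Q = ΔT / R_total = 84 / 0.1186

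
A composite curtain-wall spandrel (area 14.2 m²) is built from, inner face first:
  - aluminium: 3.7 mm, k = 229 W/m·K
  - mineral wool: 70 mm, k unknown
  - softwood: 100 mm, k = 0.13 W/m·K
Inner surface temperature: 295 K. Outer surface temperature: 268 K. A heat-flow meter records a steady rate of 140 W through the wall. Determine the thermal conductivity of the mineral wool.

k ≈ 0.0355 W/(m·K)

Model the wall as resistances in series:
R_aluminium = L/(kA) = 0.0037/(229×14.2) = 1.138×10^-6 K/W
R_softwood = L/(kA) = 0.1/(0.13×14.2) = 0.05417 K/W
Sum of known resistances R_other = 0.05417 K/W
Total R = ΔT/Q = 27/140 = 0.1929 K/W
R_mineral wool = R_total − R_other = 0.1387 K/W
k = L/(R·A) = 0.07/(0.1387×14.2)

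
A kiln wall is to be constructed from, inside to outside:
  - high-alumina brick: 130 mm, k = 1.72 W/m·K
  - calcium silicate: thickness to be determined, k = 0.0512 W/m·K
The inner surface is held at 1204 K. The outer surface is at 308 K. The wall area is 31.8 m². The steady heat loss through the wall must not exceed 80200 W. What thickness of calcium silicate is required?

L ≈ 14.3 mm

Series thermal resistances:
R_high-alumina brick = L/(kA) = 0.13/(1.72×31.8) = 0.002377 K/W
Sum of the known resistances R_other = 0.002377 K/W
Required total resistance R_tot = ΔT/Q_allow = 896/80200 = 0.01117 K/W
R_calcium silicate = R_tot − R_other = 0.008795 K/W
L = R·k·A = 0.008795×0.0512×31.8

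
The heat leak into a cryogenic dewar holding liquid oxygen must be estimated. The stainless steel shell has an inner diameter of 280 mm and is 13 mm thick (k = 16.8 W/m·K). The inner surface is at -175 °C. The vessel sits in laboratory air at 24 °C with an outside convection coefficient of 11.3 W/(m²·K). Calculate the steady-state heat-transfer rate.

Q ≈ 655 W

Each spherical layer contributes R = (1/r_i − 1/r_o)/(4πk):
R_stainless steel shell = (1/0.14 − 1/0.153)/(4π×16.8) = 0.002875 K/W
R_outer film = 1/(h·4πr_o²) = 1/(11.3×4π×0.153²) = 0.3008 K/W
R_total = 0.3037 K/W
Q = ΔT/R_total = 199/0.3037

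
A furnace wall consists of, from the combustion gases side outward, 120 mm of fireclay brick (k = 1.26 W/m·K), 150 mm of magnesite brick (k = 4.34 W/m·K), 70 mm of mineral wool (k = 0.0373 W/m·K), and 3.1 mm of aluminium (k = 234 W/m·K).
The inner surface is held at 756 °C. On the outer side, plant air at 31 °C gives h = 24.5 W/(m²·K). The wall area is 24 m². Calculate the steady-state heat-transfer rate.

Model the wall as resistances in series:
R_fireclay brick = L/(kA) = 0.12/(1.26×24) = 0.003968 K/W
R_magnesite brick = L/(kA) = 0.15/(4.34×24) = 0.00144 K/W
R_mineral wool = L/(kA) = 0.07/(0.0373×24) = 0.07819 K/W
R_aluminium = L/(kA) = 0.0031/(234×24) = 5.52×10^-7 K/W
R_outer film = 1/(h_o·A) = 1/(24.5×24) = 0.001701 K/W
R_total = 0.0853 K/W
Q = ΔT / R_total = 725 / 0.0853

Q ≈ 8500 W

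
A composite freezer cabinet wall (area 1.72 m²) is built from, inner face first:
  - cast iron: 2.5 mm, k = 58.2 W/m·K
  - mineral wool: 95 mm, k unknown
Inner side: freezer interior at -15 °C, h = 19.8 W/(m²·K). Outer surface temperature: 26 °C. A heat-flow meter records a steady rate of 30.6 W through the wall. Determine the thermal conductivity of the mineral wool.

Series thermal resistances:
R_inner film = 1/(h_i·A) = 1/(19.8×1.72) = 0.02936 K/W
R_cast iron = L/(kA) = 0.0025/(58.2×1.72) = 2.497×10^-5 K/W
Sum of known resistances R_other = 0.02939 K/W
Total R = ΔT/Q = 41/30.6 = 1.34 K/W
R_mineral wool = R_total − R_other = 1.31 K/W
k = L/(R·A) = 0.095/(1.31×1.72)

k ≈ 0.0421 W/(m·K)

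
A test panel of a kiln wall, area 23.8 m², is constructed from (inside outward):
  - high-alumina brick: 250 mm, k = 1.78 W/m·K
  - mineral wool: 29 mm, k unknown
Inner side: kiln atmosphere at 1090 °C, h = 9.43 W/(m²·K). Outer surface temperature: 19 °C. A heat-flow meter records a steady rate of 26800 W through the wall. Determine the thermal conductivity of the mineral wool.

Thermal resistances in series:
R_inner film = 1/(h_i·A) = 1/(9.43×23.8) = 0.004456 K/W
R_high-alumina brick = L/(kA) = 0.25/(1.78×23.8) = 0.005901 K/W
Sum of known resistances R_other = 0.01036 K/W
Total R = ΔT/Q = 1071/26800 = 0.03996 K/W
R_mineral wool = R_total − R_other = 0.02961 K/W
k = L/(R·A) = 0.029/(0.02961×23.8)

k ≈ 0.0412 W/(m·K)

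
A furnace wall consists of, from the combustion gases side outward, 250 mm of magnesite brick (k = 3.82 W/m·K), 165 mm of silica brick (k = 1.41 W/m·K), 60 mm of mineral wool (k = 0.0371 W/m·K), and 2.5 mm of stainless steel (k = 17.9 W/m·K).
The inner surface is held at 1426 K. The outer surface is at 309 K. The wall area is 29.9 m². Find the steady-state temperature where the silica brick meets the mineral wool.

Model the wall as resistances in series:
R_magnesite brick = L/(kA) = 0.25/(3.82×29.9) = 0.002189 K/W
R_silica brick = L/(kA) = 0.165/(1.41×29.9) = 0.003914 K/W
R_mineral wool = L/(kA) = 0.06/(0.0371×29.9) = 0.05409 K/W
R_stainless steel = L/(kA) = 0.0025/(17.9×29.9) = 4.671×10^-6 K/W
R_total = 0.0602 K/W;  Q = ΔT/R_total = 1117/0.0602 = 18560 W
T_interface = T_inner − Q·ΣR(inner→interface) = 1426 − 18600×0.006103

T ≈ 1310 K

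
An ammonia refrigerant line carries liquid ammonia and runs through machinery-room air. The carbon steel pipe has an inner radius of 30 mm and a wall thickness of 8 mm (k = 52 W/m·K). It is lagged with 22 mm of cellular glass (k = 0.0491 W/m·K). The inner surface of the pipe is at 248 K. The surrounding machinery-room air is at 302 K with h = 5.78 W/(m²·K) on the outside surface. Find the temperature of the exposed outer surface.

T ≈ 289 K

Radial resistances (cylindrical: R_cond = ln(r_o/r_i)/(2πkL), R_conv = 1/(h·2πrL)):
R_carbon steel pipe wall = ln(38/30)/(2π×52×1) = 7.235×10^-4 K/W
R_cellular glass = ln(60/38)/(2π×0.0491×1) = 1.481 K/W
R_outer film = 1/(h_o·2πr_oL) = 1/(5.78×2π×0.06×1) = 0.4589 K/W
R_total = 1.94 K/W
Q = ΔT/R_total = 54/1.94
Q = 27.8 W/m
T_interface = T_inner + Q·ΣR(inner→interface) = 248 + 27.8×1.481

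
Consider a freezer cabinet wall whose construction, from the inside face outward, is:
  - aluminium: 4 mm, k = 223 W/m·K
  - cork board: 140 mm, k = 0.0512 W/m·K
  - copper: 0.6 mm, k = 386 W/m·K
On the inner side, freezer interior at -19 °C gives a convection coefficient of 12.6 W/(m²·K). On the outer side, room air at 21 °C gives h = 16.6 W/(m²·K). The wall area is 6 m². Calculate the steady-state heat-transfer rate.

Thermal resistances in series:
R_inner film = 1/(h_i·A) = 1/(12.6×6) = 0.01323 K/W
R_aluminium = L/(kA) = 0.004/(223×6) = 2.99×10^-6 K/W
R_cork board = L/(kA) = 0.14/(0.0512×6) = 0.4557 K/W
R_copper = L/(kA) = 0.0006/(386×6) = 2.591×10^-7 K/W
R_outer film = 1/(h_o·A) = 1/(16.6×6) = 0.01004 K/W
R_total = 0.479 K/W
Q = ΔT / R_total = 40 / 0.479

Q ≈ 83.5 W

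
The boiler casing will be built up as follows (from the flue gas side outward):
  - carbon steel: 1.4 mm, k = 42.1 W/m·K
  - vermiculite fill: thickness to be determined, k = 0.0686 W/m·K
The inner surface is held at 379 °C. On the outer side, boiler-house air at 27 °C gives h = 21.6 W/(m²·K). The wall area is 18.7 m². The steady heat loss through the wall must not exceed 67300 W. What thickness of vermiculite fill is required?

L ≈ 3.53 mm

Series thermal resistances:
R_carbon steel = L/(kA) = 0.0014/(42.1×18.7) = 1.778×10^-6 K/W
R_outer film = 1/(h_o·A) = 1/(21.6×18.7) = 0.002476 K/W
Sum of the known resistances R_other = 0.002478 K/W
Required total resistance R_tot = ΔT/Q_allow = 352/67300 = 0.00523 K/W
R_vermiculite fill = R_tot − R_other = 0.002753 K/W
L = R·k·A = 0.002753×0.0686×18.7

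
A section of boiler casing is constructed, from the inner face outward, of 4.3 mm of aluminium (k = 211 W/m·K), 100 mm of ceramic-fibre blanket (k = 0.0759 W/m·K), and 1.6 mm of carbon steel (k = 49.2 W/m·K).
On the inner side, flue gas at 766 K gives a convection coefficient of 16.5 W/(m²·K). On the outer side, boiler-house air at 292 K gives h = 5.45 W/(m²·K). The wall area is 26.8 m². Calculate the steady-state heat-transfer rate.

Q ≈ 8130 W

Using the resistance-network approach (series):
R_inner film = 1/(h_i·A) = 1/(16.5×26.8) = 0.002261 K/W
R_aluminium = L/(kA) = 0.0043/(211×26.8) = 7.604×10^-7 K/W
R_ceramic-fibre blanket = L/(kA) = 0.1/(0.0759×26.8) = 0.04916 K/W
R_carbon steel = L/(kA) = 0.0016/(49.2×26.8) = 1.213×10^-6 K/W
R_outer film = 1/(h_o·A) = 1/(5.45×26.8) = 0.006847 K/W
R_total = 0.05827 K/W
Q = ΔT / R_total = 474 / 0.05827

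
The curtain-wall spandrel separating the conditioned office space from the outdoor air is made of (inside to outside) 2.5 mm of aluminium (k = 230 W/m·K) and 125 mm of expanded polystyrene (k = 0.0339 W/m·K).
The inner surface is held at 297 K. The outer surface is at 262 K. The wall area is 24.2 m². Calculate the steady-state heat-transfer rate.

Treating each layer as a thermal resistance in series:
R_aluminium = L/(kA) = 0.0025/(230×24.2) = 4.492×10^-7 K/W
R_expanded polystyrene = L/(kA) = 0.125/(0.0339×24.2) = 0.1524 K/W
R_total = 0.1524 K/W
Q = ΔT / R_total = 35 / 0.1524

Q ≈ 230 W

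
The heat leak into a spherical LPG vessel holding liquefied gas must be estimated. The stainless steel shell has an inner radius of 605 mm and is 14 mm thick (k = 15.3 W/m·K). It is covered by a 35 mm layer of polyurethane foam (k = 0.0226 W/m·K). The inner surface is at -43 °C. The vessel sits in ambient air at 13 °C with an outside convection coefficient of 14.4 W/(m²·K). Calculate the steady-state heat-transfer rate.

Radial (spherical) resistances in series:
R_stainless steel shell = (1/0.605 − 1/0.619)/(4π×15.3) = 1.944×10^-4 K/W
R_polyurethane foam = (1/0.619 − 1/0.654)/(4π×0.0226) = 0.3044 K/W
R_outer film = 1/(h·4πr_o²) = 1/(14.4×4π×0.654²) = 0.01292 K/W
R_total = 0.3175 K/W
Q = ΔT/R_total = 56/0.3175

Q ≈ 176 W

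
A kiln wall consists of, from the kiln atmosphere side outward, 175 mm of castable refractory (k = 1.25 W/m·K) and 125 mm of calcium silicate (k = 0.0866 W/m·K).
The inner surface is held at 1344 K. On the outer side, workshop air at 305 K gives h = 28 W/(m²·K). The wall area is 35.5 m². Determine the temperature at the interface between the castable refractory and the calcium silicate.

T ≈ 1250 K

Model the wall as resistances in series:
R_castable refractory = L/(kA) = 0.175/(1.25×35.5) = 0.003944 K/W
R_calcium silicate = L/(kA) = 0.125/(0.0866×35.5) = 0.04066 K/W
R_outer film = 1/(h_o·A) = 1/(28×35.5) = 0.001006 K/W
R_total = 0.04561 K/W;  Q = ΔT/R_total = 1039/0.04561 = 22780 W
T_interface = T_inner − Q·ΣR(inner→interface) = 1344 − 22800×0.003944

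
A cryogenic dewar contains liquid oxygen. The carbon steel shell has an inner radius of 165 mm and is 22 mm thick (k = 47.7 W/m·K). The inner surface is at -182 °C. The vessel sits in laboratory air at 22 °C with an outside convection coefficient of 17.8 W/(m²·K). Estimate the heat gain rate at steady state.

Each spherical layer contributes R = (1/r_i − 1/r_o)/(4πk):
R_carbon steel shell = (1/0.165 − 1/0.187)/(4π×47.7) = 0.00119 K/W
R_outer film = 1/(h·4πr_o²) = 1/(17.8×4π×0.187²) = 0.1278 K/W
R_total = 0.129 K/W
Q = ΔT/R_total = 204/0.129

Q ≈ 1580 W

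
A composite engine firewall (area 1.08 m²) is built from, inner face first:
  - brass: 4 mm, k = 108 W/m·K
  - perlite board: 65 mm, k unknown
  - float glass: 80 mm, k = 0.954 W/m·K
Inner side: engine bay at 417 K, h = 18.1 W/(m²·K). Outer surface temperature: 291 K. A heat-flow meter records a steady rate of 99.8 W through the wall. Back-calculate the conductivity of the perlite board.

k ≈ 0.0531 W/(m·K)

Series thermal resistances:
R_inner film = 1/(h_i·A) = 1/(18.1×1.08) = 0.05116 K/W
R_brass = L/(kA) = 0.004/(108×1.08) = 3.429×10^-5 K/W
R_float glass = L/(kA) = 0.08/(0.954×1.08) = 0.07765 K/W
Sum of known resistances R_other = 0.1288 K/W
Total R = ΔT/Q = 126/99.8 = 1.263 K/W
R_perlite board = R_total − R_other = 1.134 K/W
k = L/(R·A) = 0.065/(1.134×1.08)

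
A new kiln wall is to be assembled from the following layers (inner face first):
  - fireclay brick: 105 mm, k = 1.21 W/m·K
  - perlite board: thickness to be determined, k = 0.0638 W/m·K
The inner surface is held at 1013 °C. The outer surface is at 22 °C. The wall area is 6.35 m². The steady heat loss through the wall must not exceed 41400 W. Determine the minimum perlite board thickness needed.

Thermal resistances in series:
R_fireclay brick = L/(kA) = 0.105/(1.21×6.35) = 0.01367 K/W
Sum of the known resistances R_other = 0.01367 K/W
Required total resistance R_tot = ΔT/Q_allow = 991/41400 = 0.02394 K/W
R_perlite board = R_tot − R_other = 0.01027 K/W
L = R·k·A = 0.01027×0.0638×6.35

L ≈ 4.16 mm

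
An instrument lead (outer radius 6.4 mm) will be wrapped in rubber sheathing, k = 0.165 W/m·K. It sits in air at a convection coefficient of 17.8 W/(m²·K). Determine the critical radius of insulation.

For a cylinder r_cr = k/h = 0.165/17.8
r_cr = 9.27 mm; since the bare radius (6.4 mm) is below r_cr, adding a thin layer of insulation will *increase* heat loss.

r_cr ≈ 9.27 mm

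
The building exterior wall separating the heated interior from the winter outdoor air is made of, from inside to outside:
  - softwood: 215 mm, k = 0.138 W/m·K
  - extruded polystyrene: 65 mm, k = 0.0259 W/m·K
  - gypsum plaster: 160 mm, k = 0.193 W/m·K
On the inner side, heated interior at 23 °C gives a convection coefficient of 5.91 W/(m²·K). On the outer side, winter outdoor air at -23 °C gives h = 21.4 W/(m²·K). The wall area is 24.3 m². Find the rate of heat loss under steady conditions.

Model the wall as resistances in series:
R_inner film = 1/(h_i·A) = 1/(5.91×24.3) = 0.006963 K/W
R_softwood = L/(kA) = 0.215/(0.138×24.3) = 0.06411 K/W
R_extruded polystyrene = L/(kA) = 0.065/(0.0259×24.3) = 0.1033 K/W
R_gypsum plaster = L/(kA) = 0.16/(0.193×24.3) = 0.03412 K/W
R_outer film = 1/(h_o·A) = 1/(21.4×24.3) = 0.001923 K/W
R_total = 0.2104 K/W
Q = ΔT / R_total = 46 / 0.2104

Q ≈ 219 W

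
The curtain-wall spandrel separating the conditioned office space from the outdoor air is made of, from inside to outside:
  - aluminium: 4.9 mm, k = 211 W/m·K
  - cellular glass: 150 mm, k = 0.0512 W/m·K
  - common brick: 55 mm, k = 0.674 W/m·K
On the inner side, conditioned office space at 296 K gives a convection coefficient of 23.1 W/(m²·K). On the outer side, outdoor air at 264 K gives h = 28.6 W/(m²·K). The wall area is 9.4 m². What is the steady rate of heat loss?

Q ≈ 97.4 W

Using the resistance-network approach (series):
R_inner film = 1/(h_i·A) = 1/(23.1×9.4) = 0.004605 K/W
R_aluminium = L/(kA) = 0.0049/(211×9.4) = 2.471×10^-6 K/W
R_cellular glass = L/(kA) = 0.15/(0.0512×9.4) = 0.3117 K/W
R_common brick = L/(kA) = 0.055/(0.674×9.4) = 0.008681 K/W
R_outer film = 1/(h_o·A) = 1/(28.6×9.4) = 0.00372 K/W
R_total = 0.3287 K/W
Q = ΔT / R_total = 32 / 0.3287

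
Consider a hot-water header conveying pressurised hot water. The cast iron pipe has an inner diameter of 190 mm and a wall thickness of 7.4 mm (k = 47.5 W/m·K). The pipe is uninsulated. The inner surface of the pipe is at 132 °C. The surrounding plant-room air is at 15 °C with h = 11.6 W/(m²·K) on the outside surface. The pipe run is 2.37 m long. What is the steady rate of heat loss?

For a radial system each layer contributes R = ln(r_out/r_in)/(2πkL); films add R = 1/(hA).
R_cast iron pipe wall = ln(102.4/95)/(2π×47.5×2.37) = 1.06×10^-4 K/W
R_outer film = 1/(h_o·2πr_oL) = 1/(11.6×2π×0.1024×2.37) = 0.05653 K/W
R_total = 0.05664 K/W
Q = ΔT/R_total = 117/0.05664

Q ≈ 2070 W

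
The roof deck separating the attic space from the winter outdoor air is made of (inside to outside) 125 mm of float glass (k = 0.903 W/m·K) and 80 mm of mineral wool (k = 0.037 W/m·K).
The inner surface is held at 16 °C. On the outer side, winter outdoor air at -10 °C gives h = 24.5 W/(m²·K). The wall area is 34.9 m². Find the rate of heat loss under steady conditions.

Q ≈ 388 W

Treating each layer as a thermal resistance in series:
R_float glass = L/(kA) = 0.125/(0.903×34.9) = 0.003966 K/W
R_mineral wool = L/(kA) = 0.08/(0.037×34.9) = 0.06195 K/W
R_outer film = 1/(h_o·A) = 1/(24.5×34.9) = 0.00117 K/W
R_total = 0.06709 K/W
Q = ΔT / R_total = 26 / 0.06709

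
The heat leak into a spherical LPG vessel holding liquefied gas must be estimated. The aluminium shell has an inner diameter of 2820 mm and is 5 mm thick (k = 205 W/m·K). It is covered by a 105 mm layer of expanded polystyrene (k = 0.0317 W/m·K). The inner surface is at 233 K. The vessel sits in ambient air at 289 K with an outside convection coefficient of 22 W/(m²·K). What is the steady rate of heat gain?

Radial (spherical) resistances in series:
R_aluminium shell = (1/1.41 − 1/1.415)/(4π×205) = 9.728×10^-7 K/W
R_expanded polystyrene = (1/1.415 − 1/1.52)/(4π×0.0317) = 0.1226 K/W
R_outer film = 1/(h·4πr_o²) = 1/(22×4π×1.52²) = 0.001566 K/W
R_total = 0.1241 K/W
Q = ΔT/R_total = 56/0.1241

Q ≈ 451 W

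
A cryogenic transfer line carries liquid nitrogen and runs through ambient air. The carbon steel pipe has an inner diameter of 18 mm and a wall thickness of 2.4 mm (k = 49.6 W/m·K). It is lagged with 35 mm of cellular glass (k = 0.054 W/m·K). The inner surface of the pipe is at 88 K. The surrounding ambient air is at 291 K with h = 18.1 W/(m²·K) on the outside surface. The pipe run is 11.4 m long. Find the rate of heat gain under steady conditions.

Cylindrical conduction, so R = ln(r₂/r₁)/(2πkL) per layer, in series:
R_carbon steel pipe wall = ln(11.4/9)/(2π×49.6×11.4) = 6.654×10^-5 K/W
R_cellular glass = ln(46.4/11.4)/(2π×0.054×11.4) = 0.3629 K/W
R_outer film = 1/(h_o·2πr_oL) = 1/(18.1×2π×0.0464×11.4) = 0.01662 K/W
R_total = 0.3796 K/W
Q = ΔT/R_total = 203/0.3796

Q ≈ 535 W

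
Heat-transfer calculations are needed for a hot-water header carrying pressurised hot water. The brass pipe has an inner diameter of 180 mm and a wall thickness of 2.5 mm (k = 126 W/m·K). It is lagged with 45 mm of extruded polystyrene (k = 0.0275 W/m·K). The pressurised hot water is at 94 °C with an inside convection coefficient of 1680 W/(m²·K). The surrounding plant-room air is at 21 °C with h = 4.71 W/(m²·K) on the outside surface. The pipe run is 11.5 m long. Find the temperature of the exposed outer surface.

Per-layer cylindrical resistances, series-summed:
R_inner film = 1/(h_i·2πr₁L) = 1/(1680×2π×0.09×11.5) = 9.153×10^-5 K/W
R_brass pipe wall = ln(92.5/90)/(2π×126×11.5) = 3.009×10^-6 K/W
R_extruded polystyrene = ln(137.5/92.5)/(2π×0.0275×11.5) = 0.1995 K/W
R_outer film = 1/(h_o·2πr_oL) = 1/(4.71×2π×0.1375×11.5) = 0.02137 K/W
R_total = 0.221 K/W
Q = ΔT/R_total = 73/0.221
Q = 330 W
T_interface = T_inner − Q·ΣR(inner→interface) = 94 − 330×0.1996

T ≈ 28.1 °C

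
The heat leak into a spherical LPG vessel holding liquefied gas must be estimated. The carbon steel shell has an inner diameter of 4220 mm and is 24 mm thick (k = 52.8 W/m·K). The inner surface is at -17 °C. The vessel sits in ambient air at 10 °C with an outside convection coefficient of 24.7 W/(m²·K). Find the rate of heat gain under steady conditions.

Q ≈ 37700 W

Each spherical layer contributes R = (1/r_i − 1/r_o)/(4πk):
R_carbon steel shell = (1/2.11 − 1/2.134)/(4π×52.8) = 8.033×10^-6 K/W
R_outer film = 1/(h·4πr_o²) = 1/(24.7×4π×2.134²) = 7.075×10^-4 K/W
R_total = 7.155×10^-4 K/W
Q = ΔT/R_total = 27/7.155×10^-4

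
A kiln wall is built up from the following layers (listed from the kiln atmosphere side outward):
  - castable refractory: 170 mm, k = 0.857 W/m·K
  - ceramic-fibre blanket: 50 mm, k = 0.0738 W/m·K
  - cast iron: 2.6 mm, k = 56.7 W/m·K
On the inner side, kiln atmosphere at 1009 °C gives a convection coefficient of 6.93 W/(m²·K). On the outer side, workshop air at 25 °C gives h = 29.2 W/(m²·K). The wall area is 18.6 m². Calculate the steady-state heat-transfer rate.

Q ≈ 17400 W

Model the wall as resistances in series:
R_inner film = 1/(h_i·A) = 1/(6.93×18.6) = 0.007758 K/W
R_castable refractory = L/(kA) = 0.17/(0.857×18.6) = 0.01066 K/W
R_ceramic-fibre blanket = L/(kA) = 0.05/(0.0738×18.6) = 0.03643 K/W
R_cast iron = L/(kA) = 0.0026/(56.7×18.6) = 2.465×10^-6 K/W
R_outer film = 1/(h_o·A) = 1/(29.2×18.6) = 0.001841 K/W
R_total = 0.05669 K/W
Q = ΔT / R_total = 984 / 0.05669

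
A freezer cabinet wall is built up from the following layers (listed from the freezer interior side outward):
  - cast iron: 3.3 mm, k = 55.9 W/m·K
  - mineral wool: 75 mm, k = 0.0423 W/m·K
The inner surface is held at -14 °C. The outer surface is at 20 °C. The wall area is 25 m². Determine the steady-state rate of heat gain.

Q ≈ 479 W

Series thermal resistances:
R_cast iron = L/(kA) = 0.0033/(55.9×25) = 2.361×10^-6 K/W
R_mineral wool = L/(kA) = 0.075/(0.0423×25) = 0.07092 K/W
R_total = 0.07092 K/W
Q = ΔT / R_total = 34 / 0.07092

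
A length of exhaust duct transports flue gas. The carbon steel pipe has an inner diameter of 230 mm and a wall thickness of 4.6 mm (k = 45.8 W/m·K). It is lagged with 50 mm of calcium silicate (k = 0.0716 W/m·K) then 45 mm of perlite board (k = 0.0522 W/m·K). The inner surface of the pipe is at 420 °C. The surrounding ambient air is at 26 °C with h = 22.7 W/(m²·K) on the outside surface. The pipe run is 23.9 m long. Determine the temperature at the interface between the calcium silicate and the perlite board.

T ≈ 220 °C

Cylindrical conduction, so R = ln(r₂/r₁)/(2πkL) per layer, in series:
R_carbon steel pipe wall = ln(119.6/115)/(2π×45.8×23.9) = 5.703×10^-6 K/W
R_calcium silicate = ln(169.6/119.6)/(2π×0.0716×23.9) = 0.03249 K/W
R_perlite board = ln(214.6/169.6)/(2π×0.0522×23.9) = 0.03002 K/W
R_outer film = 1/(h_o·2πr_oL) = 1/(22.7×2π×0.2146×23.9) = 0.001367 K/W
R_total = 0.06388 K/W
Q = ΔT/R_total = 394/0.06388
Q = 6170 W
T_interface = T_inner − Q·ΣR(inner→interface) = 420 − 6170×0.03249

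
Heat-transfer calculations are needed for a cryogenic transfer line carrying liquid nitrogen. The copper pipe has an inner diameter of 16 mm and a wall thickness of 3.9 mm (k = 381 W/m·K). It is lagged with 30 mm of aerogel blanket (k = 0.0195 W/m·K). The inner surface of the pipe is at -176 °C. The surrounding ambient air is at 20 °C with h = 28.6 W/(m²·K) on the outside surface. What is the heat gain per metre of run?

For a radial system each layer contributes R = ln(r_out/r_in)/(2πkL); films add R = 1/(hA).
R_copper pipe wall = ln(11.9/8)/(2π×381×1) = 1.659×10^-4 K/W
R_aerogel blanket = ln(41.9/11.9)/(2π×0.0195×1) = 10.27 K/W
R_outer film = 1/(h_o·2πr_oL) = 1/(28.6×2π×0.0419×1) = 0.1328 K/W
R_total = 10.41 K/W
Q = ΔT/R_total = 196/10.41

q′ ≈ 18.8 W/m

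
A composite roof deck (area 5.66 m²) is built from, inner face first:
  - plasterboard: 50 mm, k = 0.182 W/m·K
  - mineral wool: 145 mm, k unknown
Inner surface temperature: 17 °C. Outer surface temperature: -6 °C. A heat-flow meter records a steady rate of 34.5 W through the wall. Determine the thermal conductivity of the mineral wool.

k ≈ 0.0414 W/(m·K)

Thermal resistances in series:
R_plasterboard = L/(kA) = 0.05/(0.182×5.66) = 0.04854 K/W
Sum of known resistances R_other = 0.04854 K/W
Total R = ΔT/Q = 23/34.5 = 0.6667 K/W
R_mineral wool = R_total − R_other = 0.6181 K/W
k = L/(R·A) = 0.145/(0.6181×5.66)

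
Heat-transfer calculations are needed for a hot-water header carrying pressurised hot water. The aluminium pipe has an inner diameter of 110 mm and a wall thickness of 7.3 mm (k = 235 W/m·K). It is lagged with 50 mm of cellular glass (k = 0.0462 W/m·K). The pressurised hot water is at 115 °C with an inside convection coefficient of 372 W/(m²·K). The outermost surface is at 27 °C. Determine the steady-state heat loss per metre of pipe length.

q′ ≈ 43.2 W/m

For a radial system each layer contributes R = ln(r_out/r_in)/(2πkL); films add R = 1/(hA).
R_inner film = 1/(h_i·2πr₁L) = 1/(372×2π×0.055×1) = 0.007779 K/W
R_aluminium pipe wall = ln(62.3/55)/(2π×235×1) = 8.441×10^-5 K/W
R_cellular glass = ln(112.3/62.3)/(2π×0.0462×1) = 2.03 K/W
R_total = 2.038 K/W
Q = ΔT/R_total = 88/2.038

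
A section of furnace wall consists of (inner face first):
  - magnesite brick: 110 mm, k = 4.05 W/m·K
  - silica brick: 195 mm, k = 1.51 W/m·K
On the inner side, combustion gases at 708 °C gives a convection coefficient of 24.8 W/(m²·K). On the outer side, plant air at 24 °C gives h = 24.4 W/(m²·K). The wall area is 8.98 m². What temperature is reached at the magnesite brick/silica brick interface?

T ≈ 514 °C

Series thermal resistances:
R_inner film = 1/(h_i·A) = 1/(24.8×8.98) = 0.00449 K/W
R_magnesite brick = L/(kA) = 0.11/(4.05×8.98) = 0.003025 K/W
R_silica brick = L/(kA) = 0.195/(1.51×8.98) = 0.01438 K/W
R_outer film = 1/(h_o·A) = 1/(24.4×8.98) = 0.004564 K/W
R_total = 0.02646 K/W;  Q = ΔT/R_total = 684/0.02646 = 25850 W
T_interface = T_inner − Q·ΣR(inner→interface) = 708 − 25900×0.007515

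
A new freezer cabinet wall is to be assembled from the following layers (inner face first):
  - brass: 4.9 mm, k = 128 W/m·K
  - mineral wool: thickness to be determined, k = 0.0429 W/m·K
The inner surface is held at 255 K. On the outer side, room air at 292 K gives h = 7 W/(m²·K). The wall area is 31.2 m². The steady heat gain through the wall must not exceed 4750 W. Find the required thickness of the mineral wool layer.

L ≈ 4.3 mm

Using the resistance-network approach (series):
R_brass = L/(kA) = 0.0049/(128×31.2) = 1.227×10^-6 K/W
R_outer film = 1/(h_o·A) = 1/(7×31.2) = 0.004579 K/W
Sum of the known resistances R_other = 0.00458 K/W
Required total resistance R_tot = ΔT/Q_allow = 37/4750 = 0.007789 K/W
R_mineral wool = R_tot − R_other = 0.003209 K/W
L = R·k·A = 0.003209×0.0429×31.2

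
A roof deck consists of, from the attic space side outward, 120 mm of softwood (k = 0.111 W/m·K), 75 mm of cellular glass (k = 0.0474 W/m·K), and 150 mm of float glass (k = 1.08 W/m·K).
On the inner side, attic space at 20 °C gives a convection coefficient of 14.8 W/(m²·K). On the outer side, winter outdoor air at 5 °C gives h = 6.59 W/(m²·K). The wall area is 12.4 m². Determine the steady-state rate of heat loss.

Q ≈ 61.6 W

Series thermal resistances:
R_inner film = 1/(h_i·A) = 1/(14.8×12.4) = 0.005449 K/W
R_softwood = L/(kA) = 0.12/(0.111×12.4) = 0.08718 K/W
R_cellular glass = L/(kA) = 0.075/(0.0474×12.4) = 0.1276 K/W
R_float glass = L/(kA) = 0.15/(1.08×12.4) = 0.0112 K/W
R_outer film = 1/(h_o·A) = 1/(6.59×12.4) = 0.01224 K/W
R_total = 0.2437 K/W
Q = ΔT / R_total = 15 / 0.2437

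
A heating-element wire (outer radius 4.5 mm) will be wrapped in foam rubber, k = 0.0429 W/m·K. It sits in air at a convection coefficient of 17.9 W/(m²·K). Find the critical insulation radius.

For a cylinder r_cr = k/h = 0.0429/17.9
r_cr = 2.4 mm; since the bare radius (4.5 mm) is above r_cr, any added insulation will reduce heat loss.

r_cr ≈ 2.4 mm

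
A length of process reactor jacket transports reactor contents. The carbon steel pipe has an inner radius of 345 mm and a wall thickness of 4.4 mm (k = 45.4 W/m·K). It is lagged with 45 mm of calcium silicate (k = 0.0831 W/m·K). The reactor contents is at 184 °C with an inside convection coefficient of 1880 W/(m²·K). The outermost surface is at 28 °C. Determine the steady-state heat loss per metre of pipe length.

Per-layer cylindrical resistances, series-summed:
R_inner film = 1/(h_i·2πr₁L) = 1/(1880×2π×0.345×1) = 2.454×10^-4 K/W
R_carbon steel pipe wall = ln(349.4/345)/(2π×45.4×1) = 4.443×10^-5 K/W
R_calcium silicate = ln(394.4/349.4)/(2π×0.0831×1) = 0.232 K/W
R_total = 0.2323 K/W
Q = ΔT/R_total = 156/0.2323

q′ ≈ 672 W/m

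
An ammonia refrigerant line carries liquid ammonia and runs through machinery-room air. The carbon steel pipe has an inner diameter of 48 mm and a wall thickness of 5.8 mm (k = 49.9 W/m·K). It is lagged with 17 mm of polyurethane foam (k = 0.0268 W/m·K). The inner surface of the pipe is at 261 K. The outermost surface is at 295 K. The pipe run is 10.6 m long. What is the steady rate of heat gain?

Treating each annulus and film as a series resistance:
R_carbon steel pipe wall = ln(29.8/24)/(2π×49.9×10.6) = 6.513×10^-5 K/W
R_polyurethane foam = ln(46.8/29.8)/(2π×0.0268×10.6) = 0.2529 K/W
R_total = 0.2529 K/W
Q = ΔT/R_total = 34/0.2529

Q ≈ 134 W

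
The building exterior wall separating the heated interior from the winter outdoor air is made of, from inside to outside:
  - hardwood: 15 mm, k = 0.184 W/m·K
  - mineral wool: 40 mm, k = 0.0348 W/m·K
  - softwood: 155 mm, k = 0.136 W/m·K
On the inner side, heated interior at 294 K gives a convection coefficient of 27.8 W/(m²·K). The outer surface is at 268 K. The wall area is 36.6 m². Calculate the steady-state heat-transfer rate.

Using the resistance-network approach (series):
R_inner film = 1/(h_i·A) = 1/(27.8×36.6) = 9.828×10^-4 K/W
R_hardwood = L/(kA) = 0.015/(0.184×36.6) = 0.002227 K/W
R_mineral wool = L/(kA) = 0.04/(0.0348×36.6) = 0.03141 K/W
R_softwood = L/(kA) = 0.155/(0.136×36.6) = 0.03114 K/W
R_total = 0.06575 K/W
Q = ΔT / R_total = 26 / 0.06575

Q ≈ 395 W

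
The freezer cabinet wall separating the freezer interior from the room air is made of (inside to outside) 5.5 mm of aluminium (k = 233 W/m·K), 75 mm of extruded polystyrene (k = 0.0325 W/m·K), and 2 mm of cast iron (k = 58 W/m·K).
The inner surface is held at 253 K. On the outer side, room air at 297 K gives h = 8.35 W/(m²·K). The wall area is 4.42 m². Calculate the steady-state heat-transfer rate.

Series thermal resistances:
R_aluminium = L/(kA) = 0.0055/(233×4.42) = 5.341×10^-6 K/W
R_extruded polystyrene = L/(kA) = 0.075/(0.0325×4.42) = 0.5221 K/W
R_cast iron = L/(kA) = 0.002/(58×4.42) = 7.802×10^-6 K/W
R_outer film = 1/(h_o·A) = 1/(8.35×4.42) = 0.0271 K/W
R_total = 0.5492 K/W
Q = ΔT / R_total = 44 / 0.5492

Q ≈ 80.1 W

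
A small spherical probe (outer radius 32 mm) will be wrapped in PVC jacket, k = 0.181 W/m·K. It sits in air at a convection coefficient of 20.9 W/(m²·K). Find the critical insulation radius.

r_cr ≈ 17.3 mm

For a sphere r_cr = 2k/h = 2×0.181/20.9
r_cr = 17.3 mm; since the bare radius (32 mm) is above r_cr, any added insulation will reduce heat loss.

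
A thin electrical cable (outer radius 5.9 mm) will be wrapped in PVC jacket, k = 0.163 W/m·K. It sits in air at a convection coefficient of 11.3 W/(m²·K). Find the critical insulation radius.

r_cr ≈ 14.4 mm

For a cylinder r_cr = k/h = 0.163/11.3
r_cr = 14.4 mm; since the bare radius (5.9 mm) is below r_cr, adding a thin layer of insulation will *increase* heat loss.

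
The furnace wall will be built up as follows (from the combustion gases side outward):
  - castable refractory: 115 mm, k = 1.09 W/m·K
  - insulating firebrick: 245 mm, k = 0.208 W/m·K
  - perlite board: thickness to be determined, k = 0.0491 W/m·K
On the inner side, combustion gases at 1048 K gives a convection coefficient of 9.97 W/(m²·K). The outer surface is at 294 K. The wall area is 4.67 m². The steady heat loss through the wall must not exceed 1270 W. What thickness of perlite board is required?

Series thermal resistances:
R_inner film = 1/(h_i·A) = 1/(9.97×4.67) = 0.02148 K/W
R_castable refractory = L/(kA) = 0.115/(1.09×4.67) = 0.02259 K/W
R_insulating firebrick = L/(kA) = 0.245/(0.208×4.67) = 0.2522 K/W
Sum of the known resistances R_other = 0.2963 K/W
Required total resistance R_tot = ΔT/Q_allow = 754/1270 = 0.5937 K/W
R_perlite board = R_tot − R_other = 0.2974 K/W
L = R·k·A = 0.2974×0.0491×4.67

L ≈ 68.2 mm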